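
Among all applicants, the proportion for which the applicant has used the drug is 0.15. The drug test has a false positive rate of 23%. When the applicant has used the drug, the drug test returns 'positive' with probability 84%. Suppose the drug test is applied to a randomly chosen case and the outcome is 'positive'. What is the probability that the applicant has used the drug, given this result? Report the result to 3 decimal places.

Let H be the event that the applicant has used the drug. P(H) = 0.15, so P(¬H) = 0.85. With E the 'positive' result, P(E|H) = 0.84 and P(E|¬H) = 0.23.
P(E) = 0.84·0.15 + 0.23·0.85 = 0.12600 + 0.19550 = 0.32150.
By Bayes' theorem, P(H|E) = 0.12600 / 0.32150 = 0.392.

P(H | E) ≈ 0.392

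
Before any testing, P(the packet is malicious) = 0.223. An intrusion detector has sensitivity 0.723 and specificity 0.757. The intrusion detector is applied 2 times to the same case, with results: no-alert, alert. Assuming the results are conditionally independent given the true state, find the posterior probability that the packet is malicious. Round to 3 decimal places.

Posterior P(H) ≈ 0.238

Let H be the event that the packet is malicious; start with P(H) = 0.223. P('alert'|H) = 0.723, P('alert'|¬H) = 0.243.
Update on result 1 ('no-alert'): P(H) ← 0.277·0.2230 / (0.277·0.2230 + 0.757·0.7770) = 0.061771/0.64996 = 0.0950.
Update on result 2 ('alert'): P(H) ← 0.723·0.0950 / (0.723·0.0950 + 0.243·0.9050) = 0.068713/0.28862 = 0.2381.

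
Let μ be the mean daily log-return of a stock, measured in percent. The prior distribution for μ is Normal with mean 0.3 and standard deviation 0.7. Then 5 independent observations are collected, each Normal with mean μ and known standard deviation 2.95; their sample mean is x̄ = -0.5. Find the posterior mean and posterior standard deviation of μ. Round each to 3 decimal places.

With known σ, the Normal prior is conjugate. Weight on the data is w = (n/σ²)/(n/σ² + 1/τ₀²) = 0.574548/(0.574548+2.04082) = 0.21968.
Posterior mean = w·x̄ + (1−w)·μ₀ = 0.21968·-0.5 + 0.78032·0.3 = 0.124. Posterior variance = 1/(0.574548+2.04082) = 0.382356, so SD = 0.618.

Posterior mean ≈ 0.124; posterior SD ≈ 0.618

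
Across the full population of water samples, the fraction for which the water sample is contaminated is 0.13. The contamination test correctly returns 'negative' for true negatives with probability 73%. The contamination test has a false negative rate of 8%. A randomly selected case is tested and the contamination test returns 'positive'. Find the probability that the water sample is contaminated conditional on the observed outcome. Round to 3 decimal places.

Let H be the event that the water sample is contaminated. P(H) = 0.13, so P(¬H) = 0.87. With E the 'positive' result, P(E|H) = 0.92 and P(E|¬H) = 0.27.
P(E) = 0.92·0.13 + 0.27·0.87 = 0.11960 + 0.23490 = 0.35450.
By Bayes' theorem, P(H|E) = 0.11960 / 0.35450 = 0.337.

P(H | E) ≈ 0.337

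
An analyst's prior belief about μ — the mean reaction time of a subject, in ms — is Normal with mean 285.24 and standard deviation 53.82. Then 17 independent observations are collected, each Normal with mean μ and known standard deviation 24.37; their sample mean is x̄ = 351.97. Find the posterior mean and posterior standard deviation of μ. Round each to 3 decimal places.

Posterior mean ≈ 351.175; posterior SD ≈ 5.875

Prior precision 1/τ₀² = 1/53.82² = 0.00034523; data precision n/σ² = 17/24.37² = 0.0286245.
Posterior precision = 0.00034523 + 0.0286245 = 0.0289697, giving posterior SD = 1/√0.0289697 = 5.875.
Posterior mean = (0.00034523·285.24 + 0.0286245·351.97) / 0.0289697 = 351.175.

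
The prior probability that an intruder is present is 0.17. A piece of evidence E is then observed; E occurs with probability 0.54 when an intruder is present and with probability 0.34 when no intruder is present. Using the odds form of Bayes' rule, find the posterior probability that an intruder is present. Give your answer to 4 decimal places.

Prior odds = 0.17/(1−0.17) = 0.20482.
Likelihood ratio for E = 0.54/0.34 = 1.5882.
Posterior odds = prior odds × LR = 0.32530.
Posterior probability = odds/(1+odds) = 0.32530/1.3253 = 0.2455.

Posterior probability ≈ 0.2455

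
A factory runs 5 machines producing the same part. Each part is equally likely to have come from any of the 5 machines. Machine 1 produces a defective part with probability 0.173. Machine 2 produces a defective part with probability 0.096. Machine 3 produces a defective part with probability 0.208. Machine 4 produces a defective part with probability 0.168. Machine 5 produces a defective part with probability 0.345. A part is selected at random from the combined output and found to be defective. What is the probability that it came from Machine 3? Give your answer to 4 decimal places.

P(defective|M1) = 0.173; P(defective|M2) = 0.096; P(defective|M3) = 0.208; P(defective|M4) = 0.168; P(defective|M5) = 0.345.
Prior × likelihood for each source: 0.2·0.173=0.03460, 0.2·0.096=0.01920, 0.2·0.208=0.04160, 0.2·0.168=0.03360, 0.2·0.345=0.06900. Summing gives P(defective) = 0.19800.
P(Machine 3 | defective) = 0.04160 / 0.19800 = 0.2101.

Posterior probability ≈ 0.2101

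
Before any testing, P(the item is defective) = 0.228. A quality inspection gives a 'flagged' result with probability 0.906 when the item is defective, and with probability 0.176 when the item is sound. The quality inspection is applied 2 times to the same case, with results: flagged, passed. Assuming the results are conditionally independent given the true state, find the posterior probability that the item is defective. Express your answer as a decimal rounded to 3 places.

With H the event that the item is defective, the joint likelihood of the observed sequence is P(data|H) = 0.906·0.094 = 0.085164 and P(data|¬H) = 0.176·0.824 = 0.14502.
Bayes: P(H|data) = 0.228·0.085164 / (0.228·0.085164 + 0.772·0.14502) = 0.019417/0.13138 = 0.1478.

Posterior P(H) ≈ 0.148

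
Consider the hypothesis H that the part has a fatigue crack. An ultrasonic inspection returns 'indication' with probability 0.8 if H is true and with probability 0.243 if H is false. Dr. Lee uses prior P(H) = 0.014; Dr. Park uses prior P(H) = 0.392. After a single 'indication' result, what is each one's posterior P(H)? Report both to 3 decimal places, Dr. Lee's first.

Dr. Lee: 0.045; Dr. Park: 0.680

P('+'|H) = 0.8, P('+'|¬H) = 0.243.
Dr. Lee: numerator 0.8·0.014 = 0.011200; evidence = 0.011200+0.243·0.986 = 0.25080; posterior = 0.045.
Dr. Park: numerator 0.8·0.392 = 0.31360; evidence = 0.31360+0.243·0.608 = 0.46134; posterior = 0.680.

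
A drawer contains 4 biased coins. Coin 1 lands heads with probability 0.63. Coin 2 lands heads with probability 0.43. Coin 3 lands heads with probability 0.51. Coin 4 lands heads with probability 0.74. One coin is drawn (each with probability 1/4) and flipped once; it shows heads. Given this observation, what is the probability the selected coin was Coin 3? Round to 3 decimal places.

Posterior probability ≈ 0.221

P(heads|C1) = 0.63; P(heads|C2) = 0.43; P(heads|C3) = 0.51; P(heads|C4) = 0.74.
Prior × likelihood for each source: 0.25·0.63=0.1575, 0.25·0.43=0.1075, 0.25·0.51=0.1275, 0.25·0.74=0.1850. Summing gives P(heads) = 0.57750.
P(Coin 3 | heads) = 0.1275 / 0.57750 = 0.221.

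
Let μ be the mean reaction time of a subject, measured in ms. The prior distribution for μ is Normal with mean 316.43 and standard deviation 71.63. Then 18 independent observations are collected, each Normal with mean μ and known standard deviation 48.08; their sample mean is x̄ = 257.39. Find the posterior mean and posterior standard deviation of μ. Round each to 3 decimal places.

Posterior mean ≈ 258.832; posterior SD ≈ 11.193

With known σ, the Normal prior is conjugate. Weight on the data is w = (n/σ²)/(n/σ² + 1/τ₀²) = 0.00778652/(0.00778652+0.00019490) = 0.97558.
Posterior mean = w·x̄ + (1−w)·μ₀ = 0.97558·257.39 + 0.024419·316.43 = 258.832. Posterior variance = 1/(0.00778652+0.00019490) = 125.291, so SD = 11.193.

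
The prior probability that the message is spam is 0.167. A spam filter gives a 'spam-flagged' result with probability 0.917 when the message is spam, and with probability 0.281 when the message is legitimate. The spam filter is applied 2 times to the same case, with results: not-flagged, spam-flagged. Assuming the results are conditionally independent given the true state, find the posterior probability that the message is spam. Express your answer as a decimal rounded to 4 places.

Posterior P(H) ≈ 0.0702

With H the event that the message is spam, the joint likelihood of the observed sequence is P(data|H) = 0.083·0.917 = 0.076111 and P(data|¬H) = 0.719·0.281 = 0.20204.
Bayes: P(H|data) = 0.167·0.076111 / (0.167·0.076111 + 0.833·0.20204) = 0.012711/0.18101 = 0.0702.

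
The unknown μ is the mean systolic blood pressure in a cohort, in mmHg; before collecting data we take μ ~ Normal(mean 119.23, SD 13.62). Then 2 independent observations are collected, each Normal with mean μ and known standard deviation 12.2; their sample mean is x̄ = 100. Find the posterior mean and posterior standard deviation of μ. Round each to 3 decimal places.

Posterior mean ≈ 105.506; posterior SD ≈ 7.288

Prior precision 1/τ₀² = 1/13.62² = 0.00539071; data precision n/σ² = 2/12.2² = 0.0134372.
Posterior precision = 0.00539071 + 0.0134372 = 0.0188280, giving posterior SD = 1/√0.0188280 = 7.288.
Posterior mean = (0.00539071·119.23 + 0.0134372·100) / 0.0188280 = 105.506.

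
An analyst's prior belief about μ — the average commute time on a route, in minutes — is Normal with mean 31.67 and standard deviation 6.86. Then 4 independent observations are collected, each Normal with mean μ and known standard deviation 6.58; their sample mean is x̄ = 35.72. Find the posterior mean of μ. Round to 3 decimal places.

Posterior mean ≈ 34.963

With known σ, the Normal prior is conjugate. Weight on the data is w = (n/σ²)/(n/σ² + 1/τ₀²) = 0.0923864/(0.0923864+0.0212496) = 0.81300.
Posterior mean = w·x̄ + (1−w)·μ₀ = 0.81300·35.72 + 0.18700·31.67 = 34.963.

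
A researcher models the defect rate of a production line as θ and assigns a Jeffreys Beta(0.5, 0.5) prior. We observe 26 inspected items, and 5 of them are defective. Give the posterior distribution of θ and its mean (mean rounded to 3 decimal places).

The binomial likelihood is conjugate to the Beta prior: with 5 successes and 21 failures, the posterior is Beta(0.5+5, 0.5+21) = Beta(5.5, 21.5).
Posterior mean = α/(α+β) = 5.5/27 = 0.204.

Posterior: Beta(5.5, 21.5); mean ≈ 0.204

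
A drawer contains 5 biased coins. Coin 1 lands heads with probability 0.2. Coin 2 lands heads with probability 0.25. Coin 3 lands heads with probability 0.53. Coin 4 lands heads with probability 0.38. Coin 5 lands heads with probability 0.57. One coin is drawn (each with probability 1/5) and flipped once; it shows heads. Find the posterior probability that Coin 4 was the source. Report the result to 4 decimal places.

Tabulate prior·likelihood by source: [1] prior 0.2, lik 0.2, product 0.04000; [2] prior 0.2, lik 0.25, product 0.05000; [3] prior 0.2, lik 0.53, product 0.1060; [4] prior 0.2, lik 0.38, product 0.07600; [5] prior 0.2, lik 0.57, product 0.1140.
Normalizing constant = 0.38600; the posterior for Coin 4 is its product over the sum, 0.07600/0.38600 = 0.1969.

Posterior probability ≈ 0.1969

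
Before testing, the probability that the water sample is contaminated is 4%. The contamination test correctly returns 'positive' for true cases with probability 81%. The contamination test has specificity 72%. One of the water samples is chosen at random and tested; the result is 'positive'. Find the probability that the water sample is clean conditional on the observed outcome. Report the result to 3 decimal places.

P(¬H | E) ≈ 0.892

Let H be the event that the water sample is contaminated. P(H) = 0.04, so P(¬H) = 0.96. With E the 'positive' result, P(E|H) = 0.81 and P(E|¬H) = 0.28.
P(E) = 0.81·0.04 + 0.28·0.96 = 0.032400 + 0.26880 = 0.30120.
By Bayes' theorem, P(H|E) = 0.032400 / 0.30120 = 0.108. Hence P(¬H|E) = 1 − 0.108 = 0.892.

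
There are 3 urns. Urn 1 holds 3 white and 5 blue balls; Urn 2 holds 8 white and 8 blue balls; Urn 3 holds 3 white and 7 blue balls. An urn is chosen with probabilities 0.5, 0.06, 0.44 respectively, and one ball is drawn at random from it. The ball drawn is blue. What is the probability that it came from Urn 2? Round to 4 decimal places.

Posterior probability ≈ 0.0461

Tabulate prior·likelihood by source: [1] prior 0.5, lik 0.625, product 0.3125; [2] prior 0.06, lik 0.5, product 0.03000; [3] prior 0.44, lik 0.7, product 0.3080.
Normalizing constant = 0.65050; the posterior for Urn 2 is its product over the sum, 0.03000/0.65050 = 0.0461.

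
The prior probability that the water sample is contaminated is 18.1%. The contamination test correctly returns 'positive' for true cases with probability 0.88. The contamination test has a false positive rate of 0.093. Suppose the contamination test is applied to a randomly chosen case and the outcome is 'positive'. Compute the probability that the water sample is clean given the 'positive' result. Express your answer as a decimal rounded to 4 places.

Let H be the event that the water sample is contaminated. P(H) = 0.181, so P(¬H) = 0.819. With E the 'positive' result, P(E|H) = 0.88 and P(E|¬H) = 0.093.
P(E) = 0.88·0.181 + 0.093·0.819 = 0.15928 + 0.076167 = 0.23545.
By Bayes' theorem, P(H|E) = 0.15928 / 0.23545 = 0.6765. Hence P(¬H|E) = 1 − 0.6765 = 0.3235.

P(¬H | E) ≈ 0.3235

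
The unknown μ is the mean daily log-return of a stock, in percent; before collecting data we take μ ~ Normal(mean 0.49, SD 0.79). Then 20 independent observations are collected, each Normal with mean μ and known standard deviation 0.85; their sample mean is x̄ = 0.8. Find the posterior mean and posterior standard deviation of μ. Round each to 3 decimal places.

Posterior mean ≈ 0.783; posterior SD ≈ 0.185

Prior precision 1/τ₀² = 1/0.79² = 1.60231; data precision n/σ² = 20/0.85² = 27.6817.
Posterior precision = 1.60231 + 27.6817 = 29.2840, giving posterior SD = 1/√29.2840 = 0.185.
Posterior mean = (1.60231·0.49 + 27.6817·0.8) / 29.2840 = 0.783.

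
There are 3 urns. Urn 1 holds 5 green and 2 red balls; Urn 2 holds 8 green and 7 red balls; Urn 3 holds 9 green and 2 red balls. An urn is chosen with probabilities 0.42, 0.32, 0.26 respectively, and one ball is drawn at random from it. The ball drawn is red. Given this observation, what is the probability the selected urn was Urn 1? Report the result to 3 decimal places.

P(red|Urn 1) = 0.2857; P(red|Urn 2) = 0.4667; P(red|Urn 3) = 0.1818.
Prior × likelihood for each source: 0.42·0.2857=0.1200, 0.32·0.4667=0.1493, 0.26·0.1818=0.04727. Summing gives P(red) = 0.31661.
P(Urn 1 | red) = 0.1200 / 0.31661 = 0.379.

Posterior probability ≈ 0.379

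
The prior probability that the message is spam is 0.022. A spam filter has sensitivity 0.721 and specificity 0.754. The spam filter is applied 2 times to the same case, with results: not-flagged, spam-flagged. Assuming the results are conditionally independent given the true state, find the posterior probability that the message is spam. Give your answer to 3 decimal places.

Posterior P(H) ≈ 0.024

Let H be the event that the message is spam; start with P(H) = 0.022. P('spam-flagged'|H) = 0.721, P('spam-flagged'|¬H) = 0.246.
Update on result 1 ('not-flagged'): P(H) ← 0.279·0.0220 / (0.279·0.0220 + 0.754·0.9780) = 0.0061380/0.74355 = 0.0083.
Update on result 2 ('spam-flagged'): P(H) ← 0.721·0.0083 / (0.721·0.0083 + 0.246·0.9917) = 0.0059518/0.24992 = 0.0238.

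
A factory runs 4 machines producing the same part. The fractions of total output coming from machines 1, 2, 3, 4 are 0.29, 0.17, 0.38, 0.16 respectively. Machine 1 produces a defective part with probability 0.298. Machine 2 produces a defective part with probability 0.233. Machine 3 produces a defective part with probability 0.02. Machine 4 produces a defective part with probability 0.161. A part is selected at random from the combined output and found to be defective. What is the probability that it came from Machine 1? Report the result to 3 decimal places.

Posterior probability ≈ 0.542

P(defective|M1) = 0.298; P(defective|M2) = 0.233; P(defective|M3) = 0.02; P(defective|M4) = 0.161.
Prior × likelihood for each source: 0.29·0.298=0.08642, 0.17·0.233=0.03961, 0.38·0.02=0.007600, 0.16·0.161=0.02576. Summing gives P(defective) = 0.15939.
P(Machine 1 | defective) = 0.08642 / 0.15939 = 0.542.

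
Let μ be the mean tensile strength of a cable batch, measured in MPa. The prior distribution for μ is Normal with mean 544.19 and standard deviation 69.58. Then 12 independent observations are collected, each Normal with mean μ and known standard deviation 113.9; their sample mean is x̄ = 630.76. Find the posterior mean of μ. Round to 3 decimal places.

With known σ, the Normal prior is conjugate. Weight on the data is w = (n/σ²)/(n/σ² + 1/τ₀²) = 0.00092498/(0.00092498+0.00020655) = 0.81746.
Posterior mean = w·x̄ + (1−w)·μ₀ = 0.81746·630.76 + 0.18254·544.19 = 614.957.

Posterior mean ≈ 614.957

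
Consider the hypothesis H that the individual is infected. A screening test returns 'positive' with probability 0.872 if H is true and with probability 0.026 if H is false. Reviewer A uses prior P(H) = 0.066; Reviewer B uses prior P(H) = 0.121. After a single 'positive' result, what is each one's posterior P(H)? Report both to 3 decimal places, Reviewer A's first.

Reviewer A: 0.703; Reviewer B: 0.822

The likelihood ratio for a 'positive' result is 0.872/0.026 = 33.538.
Reviewer A: prior odds 0.066/0.934 = 0.070664; posterior odds 2.3700; posterior probability 0.703.
Reviewer B: prior odds 0.121/0.879 = 0.13766; posterior odds 4.6168; posterior probability 0.822.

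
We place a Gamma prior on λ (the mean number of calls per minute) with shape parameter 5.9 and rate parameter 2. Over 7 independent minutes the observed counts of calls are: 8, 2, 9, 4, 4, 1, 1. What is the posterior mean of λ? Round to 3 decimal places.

The Poisson likelihood adds the total count to the shape and the number of exposure periods to the rate. Here ∑xᵢ = 29 and n = 7, so shape 5.9→34.9 and rate 2→9.
E[λ | data] = 34.9/9 = 3.878.

Posterior mean ≈ 3.878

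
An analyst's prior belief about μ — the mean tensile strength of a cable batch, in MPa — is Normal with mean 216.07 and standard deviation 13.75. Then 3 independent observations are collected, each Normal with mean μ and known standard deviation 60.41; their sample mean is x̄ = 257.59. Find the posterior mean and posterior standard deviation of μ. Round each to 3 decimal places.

Prior precision 1/τ₀² = 1/13.75² = 0.00528926; data precision n/σ² = 3/60.41² = 0.00082206.
Posterior precision = 0.00528926 + 0.00082206 = 0.00611132, giving posterior SD = 1/√0.00611132 = 12.792.
Posterior mean = (0.00528926·216.07 + 0.00082206·257.59) / 0.00611132 = 221.655.

Posterior mean ≈ 221.655; posterior SD ≈ 12.792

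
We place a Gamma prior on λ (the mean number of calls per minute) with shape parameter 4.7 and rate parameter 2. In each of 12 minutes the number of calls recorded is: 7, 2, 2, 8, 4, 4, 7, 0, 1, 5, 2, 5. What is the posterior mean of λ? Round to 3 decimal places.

The Poisson likelihood adds the total count to the shape and the number of exposure periods to the rate. Here ∑xᵢ = 47 and n = 12, so shape 4.7→51.7 and rate 2→14.
Posterior mean = shape/rate = 51.7/14 = 3.693.

Posterior mean ≈ 3.693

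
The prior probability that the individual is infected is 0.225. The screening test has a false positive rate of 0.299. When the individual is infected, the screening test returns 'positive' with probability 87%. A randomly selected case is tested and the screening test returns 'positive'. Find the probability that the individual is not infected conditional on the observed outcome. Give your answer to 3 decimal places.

Write H for 'the individual is infected'. Prior odds H:¬H = 0.225/0.775 = 0.29032. For the 'positive' outcome, the likelihood ratio is 0.87/0.299 = 2.9097.
Posterior odds = 0.29032 × 2.9097 = 0.84475, so P(H|E) = 0.84475/(1+0.84475) = 0.458. Then P(¬H|E) = 1 − 0.458 = 0.542.

P(¬H | E) ≈ 0.542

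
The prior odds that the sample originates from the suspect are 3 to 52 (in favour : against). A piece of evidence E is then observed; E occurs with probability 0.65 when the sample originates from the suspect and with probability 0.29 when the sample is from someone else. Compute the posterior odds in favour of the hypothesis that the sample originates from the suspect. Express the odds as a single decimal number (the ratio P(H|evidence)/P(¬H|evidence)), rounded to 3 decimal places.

Posterior odds ≈ 0.129

Prior odds = 3/52 = 0.057692. In log-odds, ln(0.057692) = -2.8526.
Add log likelihood ratio: ln(2.2414) = 0.80709.
Posterior log-odds = -2.0455, so posterior odds = exp(-2.0455) = 0.12931.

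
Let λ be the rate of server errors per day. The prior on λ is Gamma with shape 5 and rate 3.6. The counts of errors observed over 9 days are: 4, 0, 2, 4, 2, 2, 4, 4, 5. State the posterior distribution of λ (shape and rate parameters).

The Poisson likelihood adds the total count to the shape and the number of exposure periods to the rate. Here ∑xᵢ = 27 and n = 9, so shape 5→32 and rate 3.6→12.6.

Posterior: Gamma(shape=32, rate=12.6)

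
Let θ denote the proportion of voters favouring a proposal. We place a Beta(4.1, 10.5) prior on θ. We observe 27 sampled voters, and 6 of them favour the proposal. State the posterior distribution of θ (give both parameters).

Observing 6 successes and 21 failures updates Beta(4.1, 10.5) by adding the success and failure counts to the two shape parameters: α = 4.1+6 = 10.1, β = 10.5+21 = 31.5.

Posterior: Beta(10.1, 31.5)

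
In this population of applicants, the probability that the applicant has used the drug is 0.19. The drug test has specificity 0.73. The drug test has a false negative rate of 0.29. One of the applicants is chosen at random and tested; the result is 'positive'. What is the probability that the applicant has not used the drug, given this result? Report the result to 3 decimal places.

Let H be the event that the applicant has used the drug. P(H) = 0.19, so P(¬H) = 0.81. With E the 'positive' result, P(E|H) = 0.71 and P(E|¬H) = 0.27.
P(E) = 0.71·0.19 + 0.27·0.81 = 0.13490 + 0.21870 = 0.35360.
By Bayes' theorem, P(H|E) = 0.13490 / 0.35360 = 0.382. Hence P(¬H|E) = 1 − 0.382 = 0.618.

P(¬H | E) ≈ 0.618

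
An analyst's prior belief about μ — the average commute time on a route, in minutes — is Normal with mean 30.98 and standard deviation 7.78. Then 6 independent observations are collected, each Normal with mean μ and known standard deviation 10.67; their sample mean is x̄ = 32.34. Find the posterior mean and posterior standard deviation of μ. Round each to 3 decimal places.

Posterior mean ≈ 32.015; posterior SD ≈ 3.801

With known σ, the Normal prior is conjugate. Weight on the data is w = (n/σ²)/(n/σ² + 1/τ₀²) = 0.0527014/(0.0527014+0.0165212) = 0.76133.
Posterior mean = w·x̄ + (1−w)·μ₀ = 0.76133·32.34 + 0.23867·30.98 = 32.015. Posterior variance = 1/(0.0527014+0.0165212) = 14.4461, so SD = 3.801.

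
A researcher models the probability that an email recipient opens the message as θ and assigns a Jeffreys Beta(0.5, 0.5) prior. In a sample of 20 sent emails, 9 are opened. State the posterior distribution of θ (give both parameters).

Posterior: Beta(9.5, 11.5)

The binomial likelihood is conjugate to the Beta prior: with 9 successes and 11 failures, the posterior is Beta(0.5+9, 0.5+11) = Beta(9.5, 11.5).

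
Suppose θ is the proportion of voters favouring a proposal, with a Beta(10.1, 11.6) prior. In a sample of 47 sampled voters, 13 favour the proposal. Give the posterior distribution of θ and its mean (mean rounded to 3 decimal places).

The binomial likelihood is conjugate to the Beta prior: with 13 successes and 34 failures, the posterior is Beta(10.1+13, 11.6+34) = Beta(23.1, 45.6).
Posterior mean = α/(α+β) = 23.1/68.7 = 0.336.

Posterior: Beta(23.1, 45.6); mean ≈ 0.336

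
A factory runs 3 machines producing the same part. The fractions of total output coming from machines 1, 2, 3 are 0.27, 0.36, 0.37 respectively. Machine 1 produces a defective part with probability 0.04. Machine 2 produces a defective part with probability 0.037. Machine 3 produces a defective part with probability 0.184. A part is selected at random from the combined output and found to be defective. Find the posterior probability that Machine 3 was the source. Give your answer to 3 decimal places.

Posterior probability ≈ 0.738

P(defective|M1) = 0.04; P(defective|M2) = 0.037; P(defective|M3) = 0.184.
Prior × likelihood for each source: 0.27·0.04=0.01080, 0.36·0.037=0.01332, 0.37·0.184=0.06808. Summing gives P(defective) = 0.092200.
P(Machine 3 | defective) = 0.06808 / 0.092200 = 0.738.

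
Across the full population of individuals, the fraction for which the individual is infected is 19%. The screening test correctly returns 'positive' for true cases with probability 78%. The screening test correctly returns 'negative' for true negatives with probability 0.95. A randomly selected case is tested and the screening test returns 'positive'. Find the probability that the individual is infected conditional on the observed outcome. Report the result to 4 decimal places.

Write H for 'the individual is infected'. Prior odds H:¬H = 0.19/0.81 = 0.23457. For the 'positive' outcome, the likelihood ratio is 0.78/0.05 = 15.600.
Posterior odds = 0.23457 × 15.600 = 3.6593, so P(H|E) = 3.6593/(1+3.6593) = 0.7854.

P(H | E) ≈ 0.7854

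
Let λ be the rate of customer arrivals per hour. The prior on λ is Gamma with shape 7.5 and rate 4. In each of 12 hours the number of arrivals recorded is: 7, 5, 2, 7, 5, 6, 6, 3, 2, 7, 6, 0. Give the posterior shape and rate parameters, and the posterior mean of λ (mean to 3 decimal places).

Total count ∑xᵢ = 56 over n = 12 hours.
Gamma is conjugate to the Poisson likelihood: posterior is Gamma(shape = 7.5+56 = 63.5, rate = 4+12 = 16).
E[λ | data] = 63.5/16 = 3.969.

Posterior: Gamma(shape=63.5, rate=16); mean ≈ 3.969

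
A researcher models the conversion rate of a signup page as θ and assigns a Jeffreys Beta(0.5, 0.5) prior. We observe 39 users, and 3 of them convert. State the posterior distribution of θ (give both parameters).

Posterior: Beta(3.5, 36.5)

Observing 3 successes and 36 failures updates Beta(0.5, 0.5) by adding the success and failure counts to the two shape parameters: α = 0.5+3 = 3.5, β = 0.5+36 = 36.5.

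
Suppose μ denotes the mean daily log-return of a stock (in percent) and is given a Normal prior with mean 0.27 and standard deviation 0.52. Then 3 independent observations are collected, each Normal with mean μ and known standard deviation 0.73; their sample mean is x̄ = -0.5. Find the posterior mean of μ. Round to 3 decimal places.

Prior precision 1/τ₀² = 1/0.52² = 3.69822; data precision n/σ² = 3/0.73² = 5.62957.
Posterior precision = 3.69822 + 5.62957 = 9.32780.
Posterior mean = (3.69822·0.27 + 5.62957·-0.5) / 9.32780 = -0.195.

Posterior mean ≈ -0.195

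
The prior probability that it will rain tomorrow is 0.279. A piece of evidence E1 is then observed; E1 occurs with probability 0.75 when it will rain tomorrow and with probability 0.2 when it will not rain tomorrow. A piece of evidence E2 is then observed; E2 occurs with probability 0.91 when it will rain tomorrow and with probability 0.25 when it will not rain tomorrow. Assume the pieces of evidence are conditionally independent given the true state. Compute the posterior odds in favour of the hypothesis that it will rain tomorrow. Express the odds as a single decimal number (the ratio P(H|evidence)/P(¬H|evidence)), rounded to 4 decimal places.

Posterior odds ≈ 5.2820

Prior odds = 0.279/(1−0.279) = 0.38696.
Likelihood ratio for E1 = 0.75/0.2 = 3.7500.
Likelihood ratio for E2 = 0.91/0.25 = 3.6400.
Posterior odds = prior odds × LR₁ × LR₂ = 5.2820.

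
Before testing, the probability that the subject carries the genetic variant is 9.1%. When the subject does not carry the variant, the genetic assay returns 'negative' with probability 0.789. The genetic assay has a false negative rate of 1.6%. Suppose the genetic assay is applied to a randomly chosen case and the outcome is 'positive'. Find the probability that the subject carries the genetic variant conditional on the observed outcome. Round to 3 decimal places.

P(H | E) ≈ 0.318

Let H be the event that the subject carries the genetic variant. P(H) = 0.091, so P(¬H) = 0.909. With E the 'positive' result, P(E|H) = 0.984 and P(E|¬H) = 0.211.
P(E) = 0.984·0.091 + 0.211·0.909 = 0.089544 + 0.19180 = 0.28134.
By Bayes' theorem, P(H|E) = 0.089544 / 0.28134 = 0.318.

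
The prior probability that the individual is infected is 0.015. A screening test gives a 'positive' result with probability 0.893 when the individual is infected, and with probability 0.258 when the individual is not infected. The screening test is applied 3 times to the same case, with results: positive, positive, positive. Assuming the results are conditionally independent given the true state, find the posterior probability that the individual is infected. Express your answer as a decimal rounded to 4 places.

Posterior P(H) ≈ 0.3871

Let H be the event that the individual is infected; start with P(H) = 0.015. P('positive'|H) = 0.893, P('positive'|¬H) = 0.258.
Update on result 1 ('positive'): P(H) ← 0.893·0.0150 / (0.893·0.0150 + 0.258·0.9850) = 0.013395/0.26753 = 0.0501.
Update on result 2 ('positive'): P(H) ← 0.893·0.0501 / (0.893·0.0501 + 0.258·0.9499) = 0.044713/0.28979 = 0.1543.
Update on result 3 ('positive'): P(H) ← 0.893·0.1543 / (0.893·0.1543 + 0.258·0.8457) = 0.13778/0.35597 = 0.3871.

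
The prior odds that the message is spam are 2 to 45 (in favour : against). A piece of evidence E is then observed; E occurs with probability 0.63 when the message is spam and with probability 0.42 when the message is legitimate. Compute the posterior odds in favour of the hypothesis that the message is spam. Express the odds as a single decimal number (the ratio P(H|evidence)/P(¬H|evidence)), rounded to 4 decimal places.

Prior odds = 2/45 = 0.044444.
Likelihood ratio for E = 0.63/0.42 = 1.5000.
Posterior odds = prior odds × LR = 0.066667.

Posterior odds ≈ 0.0667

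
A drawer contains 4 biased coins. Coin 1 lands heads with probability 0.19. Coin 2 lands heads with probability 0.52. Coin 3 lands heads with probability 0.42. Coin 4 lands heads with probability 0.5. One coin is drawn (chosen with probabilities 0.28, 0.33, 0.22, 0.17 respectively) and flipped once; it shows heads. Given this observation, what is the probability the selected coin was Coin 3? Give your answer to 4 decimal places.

P(heads|C1) = 0.19; P(heads|C2) = 0.52; P(heads|C3) = 0.42; P(heads|C4) = 0.5.
Prior × likelihood for each source: 0.28·0.19=0.05320, 0.33·0.52=0.1716, 0.22·0.42=0.09240, 0.17·0.5=0.08500. Summing gives P(heads) = 0.40220.
P(Coin 3 | heads) = 0.09240 / 0.40220 = 0.2297.

Posterior probability ≈ 0.2297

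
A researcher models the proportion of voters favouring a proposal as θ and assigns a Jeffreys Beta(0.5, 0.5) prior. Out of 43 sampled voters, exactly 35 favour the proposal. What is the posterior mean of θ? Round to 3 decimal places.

Posterior mean ≈ 0.807

The binomial likelihood is conjugate to the Beta prior: with 35 successes and 8 failures, the posterior is Beta(0.5+35, 0.5+8) = Beta(35.5, 8.5).
E[θ | data] = 35.5/(35.5+8.5) = 0.807.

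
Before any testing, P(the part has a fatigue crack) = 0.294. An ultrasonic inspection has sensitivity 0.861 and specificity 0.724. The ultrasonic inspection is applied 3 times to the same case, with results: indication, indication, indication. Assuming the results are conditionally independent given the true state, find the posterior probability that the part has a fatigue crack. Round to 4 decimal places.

With H the event that the part has a fatigue crack, the joint likelihood of the observed sequence is P(data|H) = 0.861·0.861·0.861 = 0.63828 and P(data|¬H) = 0.276·0.276·0.276 = 0.021025.
Bayes: P(H|data) = 0.294·0.63828 / (0.294·0.63828 + 0.706·0.021025) = 0.18765/0.20250 = 0.9267.

Posterior P(H) ≈ 0.9267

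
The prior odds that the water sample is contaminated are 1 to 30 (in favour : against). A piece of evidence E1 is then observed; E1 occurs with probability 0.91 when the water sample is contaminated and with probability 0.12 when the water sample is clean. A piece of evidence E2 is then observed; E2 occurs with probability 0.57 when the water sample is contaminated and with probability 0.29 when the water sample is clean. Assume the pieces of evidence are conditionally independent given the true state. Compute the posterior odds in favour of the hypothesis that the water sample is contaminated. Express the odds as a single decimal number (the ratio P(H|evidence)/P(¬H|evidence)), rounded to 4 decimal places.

Posterior odds ≈ 0.4968

Prior odds = 1/30 = 0.033333.
Likelihood ratio for E1 = 0.91/0.12 = 7.5833.
Likelihood ratio for E2 = 0.57/0.29 = 1.9655.
Posterior odds = prior odds × LR₁ × LR₂ = 0.49684.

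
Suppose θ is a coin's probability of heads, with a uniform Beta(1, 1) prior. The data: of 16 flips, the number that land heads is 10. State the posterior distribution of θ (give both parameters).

Observing 10 successes and 6 failures updates Beta(1, 1) by adding the success and failure counts to the two shape parameters: α = 1+10 = 11, β = 1+6 = 7.

Posterior: Beta(11, 7)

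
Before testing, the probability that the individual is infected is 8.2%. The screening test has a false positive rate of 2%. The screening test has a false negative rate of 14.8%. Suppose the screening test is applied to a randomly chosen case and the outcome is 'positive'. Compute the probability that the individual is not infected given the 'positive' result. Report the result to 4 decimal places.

Write H for 'the individual is infected'. Prior odds H:¬H = 0.082/0.918 = 0.089325. For the 'positive' outcome, the likelihood ratio is 0.852/0.02 = 42.600.
Posterior odds = 0.089325 × 42.600 = 3.8052, so P(H|E) = 3.8052/(1+3.8052) = 0.7919. Then P(¬H|E) = 1 − 0.7919 = 0.2081.

P(¬H | E) ≈ 0.2081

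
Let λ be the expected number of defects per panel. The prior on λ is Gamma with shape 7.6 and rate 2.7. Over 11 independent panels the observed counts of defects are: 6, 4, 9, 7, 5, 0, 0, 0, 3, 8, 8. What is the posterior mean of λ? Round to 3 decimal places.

Total count ∑xᵢ = 50 over n = 11 panels.
Gamma is conjugate to the Poisson likelihood: posterior is Gamma(shape = 7.6+50 = 57.6, rate = 2.7+11 = 13.7).
E[λ | data] = 57.6/13.7 = 4.204.

Posterior mean ≈ 4.204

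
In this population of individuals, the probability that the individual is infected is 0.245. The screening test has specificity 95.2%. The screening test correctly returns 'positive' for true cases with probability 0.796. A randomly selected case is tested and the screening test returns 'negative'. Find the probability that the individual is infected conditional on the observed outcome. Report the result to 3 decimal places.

Write H for 'the individual is infected'. Prior odds H:¬H = 0.245/0.755 = 0.32450. For the 'negative' outcome, the likelihood ratio is 0.204/0.952 = 0.21429.
Posterior odds = 0.32450 × 0.21429 = 0.069536, so P(H|E) = 0.069536/(1+0.069536) = 0.065.

P(H | E) ≈ 0.065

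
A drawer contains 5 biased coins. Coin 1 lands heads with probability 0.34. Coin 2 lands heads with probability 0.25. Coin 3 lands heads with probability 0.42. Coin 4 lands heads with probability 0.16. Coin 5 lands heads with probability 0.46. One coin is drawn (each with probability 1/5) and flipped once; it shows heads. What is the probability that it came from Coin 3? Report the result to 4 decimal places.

Posterior probability ≈ 0.2577

Tabulate prior·likelihood by source: [1] prior 0.2, lik 0.34, product 0.06800; [2] prior 0.2, lik 0.25, product 0.05000; [3] prior 0.2, lik 0.42, product 0.08400; [4] prior 0.2, lik 0.16, product 0.03200; [5] prior 0.2, lik 0.46, product 0.09200.
Normalizing constant = 0.32600; the posterior for Coin 3 is its product over the sum, 0.08400/0.32600 = 0.2577.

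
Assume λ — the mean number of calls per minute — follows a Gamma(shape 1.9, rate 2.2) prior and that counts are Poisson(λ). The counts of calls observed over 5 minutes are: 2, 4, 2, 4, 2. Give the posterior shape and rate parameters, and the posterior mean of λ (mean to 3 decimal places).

The Poisson likelihood adds the total count to the shape and the number of exposure periods to the rate. Here ∑xᵢ = 14 and n = 5, so shape 1.9→15.9 and rate 2.2→7.2.
Posterior mean = shape/rate = 15.9/7.2 = 2.208.

Posterior: Gamma(shape=15.9, rate=7.2); mean ≈ 2.208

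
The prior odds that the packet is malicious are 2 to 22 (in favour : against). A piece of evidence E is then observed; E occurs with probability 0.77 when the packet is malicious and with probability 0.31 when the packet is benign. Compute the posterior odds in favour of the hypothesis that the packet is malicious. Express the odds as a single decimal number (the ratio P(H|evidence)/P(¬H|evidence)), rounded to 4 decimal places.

Prior odds = 2/22 = 0.090909.
Likelihood ratio for E = 0.77/0.31 = 2.4839.
Posterior odds = prior odds × LR = 0.22581.

Posterior odds ≈ 0.2258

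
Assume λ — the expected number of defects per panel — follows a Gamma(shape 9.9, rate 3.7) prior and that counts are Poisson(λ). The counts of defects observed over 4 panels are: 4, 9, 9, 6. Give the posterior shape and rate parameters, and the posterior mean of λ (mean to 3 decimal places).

Posterior: Gamma(shape=37.9, rate=7.7); mean ≈ 4.922

Total count ∑xᵢ = 28 over n = 4 panels.
Gamma is conjugate to the Poisson likelihood: posterior is Gamma(shape = 9.9+28 = 37.9, rate = 3.7+4 = 7.7).
E[λ | data] = 37.9/7.7 = 4.922.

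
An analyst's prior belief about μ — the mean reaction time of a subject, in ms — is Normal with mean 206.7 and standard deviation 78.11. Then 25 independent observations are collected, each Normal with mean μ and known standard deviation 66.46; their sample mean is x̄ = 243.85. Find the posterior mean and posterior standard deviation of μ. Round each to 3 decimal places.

With known σ, the Normal prior is conjugate. Weight on the data is w = (n/σ²)/(n/σ² + 1/τ₀²) = 0.00566004/(0.00566004+0.00016390) = 0.97186.
Posterior mean = w·x̄ + (1−w)·μ₀ = 0.97186·243.85 + 0.028143·206.7 = 242.804. Posterior variance = 1/(0.00566004+0.00016390) = 171.705, so SD = 13.104.

Posterior mean ≈ 242.804; posterior SD ≈ 13.104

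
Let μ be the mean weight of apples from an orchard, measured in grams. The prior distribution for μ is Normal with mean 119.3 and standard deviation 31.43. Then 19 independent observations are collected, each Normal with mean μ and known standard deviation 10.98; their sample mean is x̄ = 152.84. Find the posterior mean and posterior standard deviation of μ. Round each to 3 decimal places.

Posterior mean ≈ 152.626; posterior SD ≈ 2.511

With known σ, the Normal prior is conjugate. Weight on the data is w = (n/σ²)/(n/σ² + 1/τ₀²) = 0.157597/(0.157597+0.00101230) = 0.99362.
Posterior mean = w·x̄ + (1−w)·μ₀ = 0.99362·152.84 + 0.0063824·119.3 = 152.626. Posterior variance = 1/(0.157597+0.00101230) = 6.30479, so SD = 2.511.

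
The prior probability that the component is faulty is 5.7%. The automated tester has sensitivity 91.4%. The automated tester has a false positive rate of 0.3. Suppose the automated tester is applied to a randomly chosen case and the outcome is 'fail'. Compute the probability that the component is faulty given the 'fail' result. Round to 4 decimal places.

P(H | E) ≈ 0.1555

Write H for 'the component is faulty'. Prior odds H:¬H = 0.057/0.943 = 0.060445. For the 'fail' outcome, the likelihood ratio is 0.914/0.3 = 3.0467.
Posterior odds = 0.060445 × 3.0467 = 0.18416, so P(H|E) = 0.18416/(1+0.18416) = 0.1555.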